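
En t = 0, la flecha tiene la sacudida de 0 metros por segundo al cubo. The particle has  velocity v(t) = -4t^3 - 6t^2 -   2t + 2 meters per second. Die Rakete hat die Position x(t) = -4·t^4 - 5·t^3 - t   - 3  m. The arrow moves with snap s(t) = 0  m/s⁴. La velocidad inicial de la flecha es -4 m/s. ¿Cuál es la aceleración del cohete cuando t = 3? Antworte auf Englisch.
We must differentiate our position equation x(t) = -4·t^4 - 5·t^3 - t - 3 2 times. The derivative of position gives velocity: v(t) = -16·t^3 - 15·t^2 - 1. Taking d/dt of v(t), we find a(t) = -48·t^2 - 30·t. From the given acceleration equation a(t) = -48·t^2 - 30·t, we substitute t = 3 to get a = -522.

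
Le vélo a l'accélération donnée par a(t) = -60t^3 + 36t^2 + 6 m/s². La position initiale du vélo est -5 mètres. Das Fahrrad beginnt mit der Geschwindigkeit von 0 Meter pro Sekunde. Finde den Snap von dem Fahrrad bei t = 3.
Wir müssen unsere Gleichung für die Beschleunigung a(t) = -60·t^3 + 36·t^2 + 6 2-mal ableiten. Durch Ableiten von der Beschleunigung erhalten wir den Ruck: j(t) = -180·t^2 + 72·t. Die Ableitung von dem Ruck ergibt den Snap: s(t) = 72 - 360·t. Mit s(t) = 72 - 360·t und Einsetzen von t = 3, finden wir s = -1008.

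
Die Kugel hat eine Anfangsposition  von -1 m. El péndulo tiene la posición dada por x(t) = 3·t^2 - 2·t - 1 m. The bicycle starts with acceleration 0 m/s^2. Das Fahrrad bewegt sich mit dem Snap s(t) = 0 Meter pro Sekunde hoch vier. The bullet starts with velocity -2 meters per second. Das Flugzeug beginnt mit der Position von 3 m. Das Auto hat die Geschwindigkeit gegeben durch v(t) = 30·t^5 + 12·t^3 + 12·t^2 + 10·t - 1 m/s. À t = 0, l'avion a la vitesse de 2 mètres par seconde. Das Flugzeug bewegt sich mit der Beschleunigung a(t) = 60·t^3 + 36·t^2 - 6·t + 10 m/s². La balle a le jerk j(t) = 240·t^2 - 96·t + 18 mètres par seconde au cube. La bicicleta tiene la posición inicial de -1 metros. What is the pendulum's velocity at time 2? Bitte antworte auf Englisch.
To solve this, we need to take 1 derivative of our position equation x(t) = 3·t^2 - 2·t - 1. The derivative of position gives velocity: v(t) = 6·t - 2. We have velocity v(t) = 6·t - 2. Substituting t = 2: v(2) = 10.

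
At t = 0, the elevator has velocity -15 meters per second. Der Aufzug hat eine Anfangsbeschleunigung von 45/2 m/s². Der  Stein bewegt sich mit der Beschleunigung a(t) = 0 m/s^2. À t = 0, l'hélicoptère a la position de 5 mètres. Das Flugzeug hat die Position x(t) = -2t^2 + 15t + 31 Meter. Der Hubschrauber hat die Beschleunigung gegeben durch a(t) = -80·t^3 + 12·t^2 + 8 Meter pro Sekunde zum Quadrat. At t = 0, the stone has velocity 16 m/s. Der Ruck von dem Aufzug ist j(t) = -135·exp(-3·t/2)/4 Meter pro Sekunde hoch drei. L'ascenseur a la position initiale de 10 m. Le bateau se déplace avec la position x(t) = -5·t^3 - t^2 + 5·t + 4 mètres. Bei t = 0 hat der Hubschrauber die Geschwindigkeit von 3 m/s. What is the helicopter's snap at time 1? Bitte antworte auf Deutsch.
Wir müssen unsere Gleichung für die Beschleunigung a(t) = -80·t^3 + 12·t^2 + 8 2-mal ableiten. Die Ableitung von der Beschleunigung ergibt den Ruck: j(t) = -240·t^2 + 24·t. Die Ableitung von dem Ruck ergibt den Snap: s(t) = 24 - 480·t. Aus der Gleichung für den Snap s(t) = 24 - 480·t, setzen wir t = 1 ein und erhalten s = -456.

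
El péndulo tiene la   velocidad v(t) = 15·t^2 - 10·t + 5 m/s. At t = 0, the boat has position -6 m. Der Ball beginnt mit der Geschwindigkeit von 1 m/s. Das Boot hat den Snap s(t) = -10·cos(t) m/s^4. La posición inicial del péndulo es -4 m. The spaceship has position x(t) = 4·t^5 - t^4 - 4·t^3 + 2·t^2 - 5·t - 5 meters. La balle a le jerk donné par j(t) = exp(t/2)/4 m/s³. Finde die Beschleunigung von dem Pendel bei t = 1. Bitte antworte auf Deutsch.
Wir müssen unsere Gleichung für die Geschwindigkeit v(t) = 15·t^2 - 10·t + 5 1-mal ableiten. Mit d/dt von v(t) finden wir a(t) = 30·t - 10. Aus der Gleichung für die Beschleunigung a(t) = 30·t - 10, setzen wir t = 1 ein und erhalten a = 20.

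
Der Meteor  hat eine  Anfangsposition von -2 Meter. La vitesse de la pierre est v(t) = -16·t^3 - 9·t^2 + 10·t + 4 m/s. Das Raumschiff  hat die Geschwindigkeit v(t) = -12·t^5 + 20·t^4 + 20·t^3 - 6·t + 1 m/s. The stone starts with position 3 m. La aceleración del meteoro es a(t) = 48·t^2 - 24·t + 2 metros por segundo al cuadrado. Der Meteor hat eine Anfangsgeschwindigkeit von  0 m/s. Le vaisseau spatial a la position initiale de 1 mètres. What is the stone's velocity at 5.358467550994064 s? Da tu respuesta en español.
Tenemos la velocidad v(t) = -16·t^3 - 9·t^2 + 10·t + 4. Sustituyendo t = 5.358467550994064: v(5.358467550994064) = -2662.57171603020.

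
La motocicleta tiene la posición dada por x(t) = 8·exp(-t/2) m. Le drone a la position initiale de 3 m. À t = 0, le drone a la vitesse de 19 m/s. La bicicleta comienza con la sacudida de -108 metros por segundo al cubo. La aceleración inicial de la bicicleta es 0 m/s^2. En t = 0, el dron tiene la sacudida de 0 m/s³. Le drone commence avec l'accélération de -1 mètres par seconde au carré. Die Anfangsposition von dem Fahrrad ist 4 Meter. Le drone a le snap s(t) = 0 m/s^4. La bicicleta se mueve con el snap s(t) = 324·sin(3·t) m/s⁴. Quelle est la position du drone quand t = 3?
Pour résoudre ceci, nous devons prendre 4 intégrales de notre équation du snap s(t) = 0. L'intégrale du snap, avec j(0) = 0, donne le jerk: j(t) = 0. L'intégrale du jerk est l'accélération. En utilisant a(0) = -1, nous obtenons a(t) = -1. La primitive de l'accélération est la vitesse. En utilisant v(0) = 19, nous obtenons v(t) = 19 - t. L'intégrale de la vitesse est la position. En utilisant x(0) = 3, nous obtenons x(t) = -t^2/2 + 19·t + 3. En utilisant x(t) = -t^2/2 + 19·t + 3 et en substituant t = 3, nous trouvons x = 111/2.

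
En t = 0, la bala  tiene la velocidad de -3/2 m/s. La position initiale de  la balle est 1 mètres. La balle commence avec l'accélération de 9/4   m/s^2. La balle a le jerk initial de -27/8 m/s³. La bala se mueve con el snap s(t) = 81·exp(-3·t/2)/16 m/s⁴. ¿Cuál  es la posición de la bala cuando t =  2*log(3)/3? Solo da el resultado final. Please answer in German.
Die Antwort ist 1/3.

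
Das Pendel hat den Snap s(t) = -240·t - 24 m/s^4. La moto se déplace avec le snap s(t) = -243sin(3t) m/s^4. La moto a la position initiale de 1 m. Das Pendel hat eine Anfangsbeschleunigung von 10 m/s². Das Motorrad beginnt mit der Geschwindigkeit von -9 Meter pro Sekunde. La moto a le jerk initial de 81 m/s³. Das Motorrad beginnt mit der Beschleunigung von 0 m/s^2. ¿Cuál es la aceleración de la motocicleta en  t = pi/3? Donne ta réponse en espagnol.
Para resolver esto, necesitamos tomar 2 antiderivadas de nuestra ecuación del snap s(t) = -243·sin(3·t). Tomando ∫s(t)dt y aplicando j(0) = 81, encontramos j(t) = 81·cos(3·t). La antiderivada de la sacudida es la aceleración. Usando a(0) = 0, obtenemos a(t) = 27·sin(3·t). Usando a(t) = 27·sin(3·t) y sustituyendo t = pi/3, encontramos a = 0.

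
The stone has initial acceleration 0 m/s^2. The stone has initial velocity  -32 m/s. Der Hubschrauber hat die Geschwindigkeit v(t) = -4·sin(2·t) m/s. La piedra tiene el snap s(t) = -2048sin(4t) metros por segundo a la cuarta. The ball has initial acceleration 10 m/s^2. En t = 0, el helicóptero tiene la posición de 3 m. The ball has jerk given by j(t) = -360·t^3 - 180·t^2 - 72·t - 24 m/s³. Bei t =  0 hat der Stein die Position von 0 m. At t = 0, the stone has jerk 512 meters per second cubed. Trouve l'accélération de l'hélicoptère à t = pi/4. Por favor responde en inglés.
Starting from velocity v(t) = -4·sin(2·t), we take 1 derivative. Taking d/dt of v(t), we find a(t) = -8·cos(2·t). From the given acceleration equation a(t) = -8·cos(2·t), we substitute t = pi/4 to get a = 0.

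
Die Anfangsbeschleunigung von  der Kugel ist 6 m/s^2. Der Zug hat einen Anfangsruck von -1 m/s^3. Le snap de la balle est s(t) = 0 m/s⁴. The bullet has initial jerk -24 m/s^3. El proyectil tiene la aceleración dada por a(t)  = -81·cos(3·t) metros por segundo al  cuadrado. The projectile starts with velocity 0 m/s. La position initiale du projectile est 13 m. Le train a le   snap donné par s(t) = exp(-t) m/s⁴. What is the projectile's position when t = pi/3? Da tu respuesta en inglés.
To find the answer, we compute 2 integrals of a(t) = -81·cos(3·t). The antiderivative of acceleration is velocity. Using v(0) = 0, we get v(t) = -27·sin(3·t). Finding the antiderivative of v(t) and using x(0) = 13: x(t) = 9·cos(3·t) + 4. We have position x(t) = 9·cos(3·t) + 4. Substituting t = pi/3: x(pi/3) = -5.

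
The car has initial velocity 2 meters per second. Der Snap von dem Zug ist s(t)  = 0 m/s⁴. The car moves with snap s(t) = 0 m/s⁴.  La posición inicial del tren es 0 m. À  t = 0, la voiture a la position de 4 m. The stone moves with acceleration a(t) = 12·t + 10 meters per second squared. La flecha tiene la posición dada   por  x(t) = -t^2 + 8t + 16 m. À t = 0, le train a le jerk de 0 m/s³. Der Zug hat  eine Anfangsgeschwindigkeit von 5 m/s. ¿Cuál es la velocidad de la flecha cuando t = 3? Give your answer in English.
To solve this, we need to take 1 derivative of our position equation x(t) = -t^2 + 8·t + 16. The derivative of position gives velocity: v(t) = 8 - 2·t. From the given velocity equation v(t) = 8 - 2·t, we substitute t = 3 to get v = 2.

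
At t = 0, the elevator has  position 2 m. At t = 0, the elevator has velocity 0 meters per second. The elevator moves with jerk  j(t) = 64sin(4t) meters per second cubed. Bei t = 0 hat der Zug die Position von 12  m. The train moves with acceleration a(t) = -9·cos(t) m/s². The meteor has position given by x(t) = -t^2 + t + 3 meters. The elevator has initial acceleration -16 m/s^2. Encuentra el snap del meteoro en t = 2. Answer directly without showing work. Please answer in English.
The answer is 0.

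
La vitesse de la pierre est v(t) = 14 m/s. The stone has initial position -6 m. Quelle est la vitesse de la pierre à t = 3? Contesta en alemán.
Aus der Gleichung für die Geschwindigkeit v(t) = 14, setzen wir t = 3 ein und erhalten v = 14.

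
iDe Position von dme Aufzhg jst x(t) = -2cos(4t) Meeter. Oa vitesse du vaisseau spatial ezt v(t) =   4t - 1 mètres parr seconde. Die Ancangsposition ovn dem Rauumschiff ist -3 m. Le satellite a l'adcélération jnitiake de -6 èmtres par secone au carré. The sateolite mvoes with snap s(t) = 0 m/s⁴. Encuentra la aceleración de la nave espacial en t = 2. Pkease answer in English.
We must differentiate our velocity equation v(t) = 4·t - 1 1 time. Taking d/dt of v(t), we find a(t) = 4. We have acceleration a(t) = 4. Substituting t = 2: a(2) = 4.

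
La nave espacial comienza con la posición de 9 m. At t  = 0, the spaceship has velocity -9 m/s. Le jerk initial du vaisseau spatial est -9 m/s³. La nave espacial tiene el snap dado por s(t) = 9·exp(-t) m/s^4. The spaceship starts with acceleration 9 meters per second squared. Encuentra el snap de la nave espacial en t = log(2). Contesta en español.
Usando s(t) = 9·exp(-t) y sustituyendo t = log(2), encontramos s = 9/2.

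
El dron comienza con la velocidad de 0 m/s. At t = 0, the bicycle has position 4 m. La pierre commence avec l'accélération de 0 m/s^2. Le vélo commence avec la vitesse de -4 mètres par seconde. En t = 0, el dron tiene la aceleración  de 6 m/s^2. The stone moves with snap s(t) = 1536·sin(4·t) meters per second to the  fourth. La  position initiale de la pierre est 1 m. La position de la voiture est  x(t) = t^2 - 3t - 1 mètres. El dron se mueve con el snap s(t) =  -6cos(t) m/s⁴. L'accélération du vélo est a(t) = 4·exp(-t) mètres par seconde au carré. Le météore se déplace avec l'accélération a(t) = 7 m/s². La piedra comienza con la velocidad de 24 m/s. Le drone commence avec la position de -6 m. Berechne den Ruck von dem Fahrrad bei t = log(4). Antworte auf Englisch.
Starting from acceleration a(t) = 4·exp(-t), we take 1 derivative. Differentiating acceleration, we get jerk: j(t) = -4·exp(-t). Using j(t) = -4·exp(-t) and substituting t = log(4), we find j = -1.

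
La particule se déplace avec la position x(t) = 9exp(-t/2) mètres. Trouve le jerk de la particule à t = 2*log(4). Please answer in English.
To solve this, we need to take 3 derivatives of our position equation x(t) = 9·exp(-t/2). Taking d/dt of x(t), we find v(t) = -9·exp(-t/2)/2. Differentiating velocity, we get acceleration: a(t) = 9·exp(-t/2)/4. Taking d/dt of a(t), we find j(t) = -9·exp(-t/2)/8. From the given jerk equation j(t) = -9·exp(-t/2)/8, we substitute t = 2*log(4) to get j = -9/32.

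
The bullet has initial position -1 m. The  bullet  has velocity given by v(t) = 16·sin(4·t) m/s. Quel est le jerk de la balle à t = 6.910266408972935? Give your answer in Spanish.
Debemos derivar nuestra ecuación de la velocidad v(t) = 16·sin(4·t) 2 veces. Derivando la velocidad, obtenemos la aceleración: a(t) = 64·cos(4·t). Tomando d/dt de a(t), encontramos j(t) = -256·sin(4·t). De la ecuación de la sacudida j(t) = -256·sin(4·t), sustituimos t = 6.910266408972935 para obtener j = -151.496304587914.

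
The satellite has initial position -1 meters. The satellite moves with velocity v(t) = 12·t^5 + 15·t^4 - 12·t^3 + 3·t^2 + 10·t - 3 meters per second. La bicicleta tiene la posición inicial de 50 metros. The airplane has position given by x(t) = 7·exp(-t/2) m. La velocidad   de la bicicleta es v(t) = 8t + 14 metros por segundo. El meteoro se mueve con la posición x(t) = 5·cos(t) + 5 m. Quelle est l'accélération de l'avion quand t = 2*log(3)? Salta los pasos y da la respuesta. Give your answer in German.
a(2*log(3)) = 7/12.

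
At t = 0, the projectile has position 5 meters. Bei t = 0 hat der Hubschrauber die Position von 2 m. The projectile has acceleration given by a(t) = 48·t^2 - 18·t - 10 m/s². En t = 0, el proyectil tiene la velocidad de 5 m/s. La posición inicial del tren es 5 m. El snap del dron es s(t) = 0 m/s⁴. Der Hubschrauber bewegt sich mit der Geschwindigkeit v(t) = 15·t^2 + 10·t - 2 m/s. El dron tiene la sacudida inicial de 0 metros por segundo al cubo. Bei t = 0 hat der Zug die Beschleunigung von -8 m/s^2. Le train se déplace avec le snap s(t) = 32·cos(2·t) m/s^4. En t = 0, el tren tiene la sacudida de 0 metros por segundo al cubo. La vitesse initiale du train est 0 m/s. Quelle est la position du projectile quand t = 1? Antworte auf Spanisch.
Debemos encontrar la antiderivada de nuestra ecuación de la aceleración a(t) = 48·t^2 - 18·t - 10 2 veces. La integral de la aceleración, con v(0) = 5, da la velocidad: v(t) = 16·t^3 - 9·t^2 - 10·t + 5. Tomando ∫v(t)dt y aplicando x(0) = 5, encontramos x(t) = 4·t^4 - 3·t^3 - 5·t^2 + 5·t + 5. Tenemos la posición x(t) = 4·t^4 - 3·t^3 - 5·t^2 + 5·t + 5. Sustituyendo t = 1: x(1) = 6.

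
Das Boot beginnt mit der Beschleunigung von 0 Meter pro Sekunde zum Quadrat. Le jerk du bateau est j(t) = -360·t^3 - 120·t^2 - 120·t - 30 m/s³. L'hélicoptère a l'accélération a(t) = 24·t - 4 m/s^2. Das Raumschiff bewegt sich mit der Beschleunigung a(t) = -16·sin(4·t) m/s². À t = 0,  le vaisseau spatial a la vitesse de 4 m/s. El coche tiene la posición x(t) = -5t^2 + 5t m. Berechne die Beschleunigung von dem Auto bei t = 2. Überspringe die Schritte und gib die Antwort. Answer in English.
a(2) = -10.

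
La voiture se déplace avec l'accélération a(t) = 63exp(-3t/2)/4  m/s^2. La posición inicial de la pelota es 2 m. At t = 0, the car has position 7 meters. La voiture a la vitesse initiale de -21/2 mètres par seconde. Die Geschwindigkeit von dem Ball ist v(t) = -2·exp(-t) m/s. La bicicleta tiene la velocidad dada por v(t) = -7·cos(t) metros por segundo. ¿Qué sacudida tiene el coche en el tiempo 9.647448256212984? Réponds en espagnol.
Para resolver esto, necesitamos tomar 1 derivada de nuestra ecuación de la aceleración a(t) = 63·exp(-3·t/2)/4. Derivando la aceleración, obtenemos la sacudida: j(t) = -189·exp(-3·t/2)/8. Usando j(t) = -189·exp(-3·t/2)/8 y sustituyendo t = 9.647448256212984, encontramos j = -0.0000122636996025803.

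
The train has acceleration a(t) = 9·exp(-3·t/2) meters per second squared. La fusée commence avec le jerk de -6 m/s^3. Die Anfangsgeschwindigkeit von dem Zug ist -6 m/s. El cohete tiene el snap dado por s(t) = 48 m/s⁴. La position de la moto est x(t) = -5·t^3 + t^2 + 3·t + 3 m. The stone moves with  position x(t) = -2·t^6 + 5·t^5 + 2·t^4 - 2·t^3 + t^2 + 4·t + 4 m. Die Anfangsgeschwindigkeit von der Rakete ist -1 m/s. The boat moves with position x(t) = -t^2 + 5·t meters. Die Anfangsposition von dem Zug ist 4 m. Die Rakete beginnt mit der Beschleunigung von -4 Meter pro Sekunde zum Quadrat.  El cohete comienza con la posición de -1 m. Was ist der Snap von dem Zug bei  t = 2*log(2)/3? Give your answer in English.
We must differentiate our acceleration equation a(t) = 9·exp(-3·t/2) 2 times. The derivative of acceleration gives jerk: j(t) = -27·exp(-3·t/2)/2. Differentiating jerk, we get snap: s(t) = 81·exp(-3·t/2)/4. From the given snap equation s(t) = 81·exp(-3·t/2)/4, we substitute t = 2*log(2)/3 to get s = 81/8.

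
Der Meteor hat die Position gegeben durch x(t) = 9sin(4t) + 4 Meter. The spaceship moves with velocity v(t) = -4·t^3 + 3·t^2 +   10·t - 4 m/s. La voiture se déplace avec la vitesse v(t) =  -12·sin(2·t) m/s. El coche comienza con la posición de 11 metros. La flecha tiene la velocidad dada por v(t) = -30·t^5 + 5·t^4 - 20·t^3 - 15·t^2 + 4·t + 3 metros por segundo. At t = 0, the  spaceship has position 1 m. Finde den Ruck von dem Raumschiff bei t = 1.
Um dies zu lösen, müssen wir 2 Ableitungen unserer Gleichung für die Geschwindigkeit v(t) = -4·t^3 + 3·t^2 + 10·t - 4 nehmen. Mit d/dt von v(t) finden wir a(t) = -12·t^2 + 6·t + 10. Mit d/dt von a(t) finden wir j(t) = 6 - 24·t. Aus der Gleichung für den Ruck j(t) = 6 - 24·t, setzen wir t = 1 ein und erhalten j = -18.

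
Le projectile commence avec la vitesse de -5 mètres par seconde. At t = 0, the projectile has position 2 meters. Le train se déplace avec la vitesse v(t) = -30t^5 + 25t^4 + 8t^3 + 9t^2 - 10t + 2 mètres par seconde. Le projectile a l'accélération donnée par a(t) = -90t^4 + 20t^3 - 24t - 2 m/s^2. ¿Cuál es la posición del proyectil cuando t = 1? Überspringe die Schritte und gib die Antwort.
La respuesta es -10.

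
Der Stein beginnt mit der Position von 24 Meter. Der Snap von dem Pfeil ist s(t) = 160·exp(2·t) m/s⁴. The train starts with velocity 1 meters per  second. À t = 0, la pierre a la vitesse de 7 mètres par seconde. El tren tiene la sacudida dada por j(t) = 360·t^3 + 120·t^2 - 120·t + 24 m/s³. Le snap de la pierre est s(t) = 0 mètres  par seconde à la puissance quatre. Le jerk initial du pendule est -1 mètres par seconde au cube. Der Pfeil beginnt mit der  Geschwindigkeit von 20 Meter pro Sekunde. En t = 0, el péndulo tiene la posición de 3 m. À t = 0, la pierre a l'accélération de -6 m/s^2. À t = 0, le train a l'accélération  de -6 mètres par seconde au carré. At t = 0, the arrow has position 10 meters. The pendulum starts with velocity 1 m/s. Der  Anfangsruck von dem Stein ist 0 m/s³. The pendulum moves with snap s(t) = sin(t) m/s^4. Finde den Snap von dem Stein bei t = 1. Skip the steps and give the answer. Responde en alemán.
Die Antwort ist 0.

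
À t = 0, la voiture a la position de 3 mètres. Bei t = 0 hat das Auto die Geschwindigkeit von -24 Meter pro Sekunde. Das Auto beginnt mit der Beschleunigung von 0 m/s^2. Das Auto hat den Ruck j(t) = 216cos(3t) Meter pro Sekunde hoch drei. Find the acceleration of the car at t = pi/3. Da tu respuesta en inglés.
To find the answer, we compute 1 antiderivative of j(t) = 216·cos(3·t). The antiderivative of jerk is acceleration. Using a(0) = 0, we get a(t) = 72·sin(3·t). We have acceleration a(t) = 72·sin(3·t). Substituting t = pi/3: a(pi/3) = 0.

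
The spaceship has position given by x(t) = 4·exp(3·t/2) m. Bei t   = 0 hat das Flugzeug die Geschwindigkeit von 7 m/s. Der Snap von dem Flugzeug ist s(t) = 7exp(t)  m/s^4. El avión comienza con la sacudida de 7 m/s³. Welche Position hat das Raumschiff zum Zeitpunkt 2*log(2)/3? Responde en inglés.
From the given position equation x(t) = 4·exp(3·t/2), we substitute t = 2*log(2)/3 to get x = 8.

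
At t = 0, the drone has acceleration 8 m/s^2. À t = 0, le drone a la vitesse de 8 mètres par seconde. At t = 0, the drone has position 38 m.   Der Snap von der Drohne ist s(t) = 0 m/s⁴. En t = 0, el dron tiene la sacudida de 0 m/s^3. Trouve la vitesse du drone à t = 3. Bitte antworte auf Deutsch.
Um dies zu lösen, müssen wir 3 Stammfunktionen unserer Gleichung für den Snap s(t) = 0 finden. Durch Integration von dem Snap und Verwendung der Anfangsbedingung j(0) = 0, erhalten wir j(t) = 0. Die Stammfunktion von dem Ruck ist die Beschleunigung. Mit a(0) = 8 erhalten wir a(t) = 8. Die Stammfunktion von der Beschleunigung, mit v(0) = 8, ergibt die Geschwindigkeit: v(t) = 8·t + 8. Mit v(t) = 8·t + 8 und Einsetzen von t = 3, finden wir v = 32.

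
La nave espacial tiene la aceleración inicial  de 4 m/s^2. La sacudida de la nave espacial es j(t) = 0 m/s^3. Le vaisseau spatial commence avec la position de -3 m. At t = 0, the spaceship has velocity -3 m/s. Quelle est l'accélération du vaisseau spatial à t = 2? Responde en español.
Para resolver esto, necesitamos tomar 1 integral de nuestra ecuación de la sacudida j(t) = 0. Tomando ∫j(t)dt y aplicando a(0) = 4, encontramos a(t) = 4. Usando a(t) = 4 y sustituyendo t = 2, encontramos a = 4.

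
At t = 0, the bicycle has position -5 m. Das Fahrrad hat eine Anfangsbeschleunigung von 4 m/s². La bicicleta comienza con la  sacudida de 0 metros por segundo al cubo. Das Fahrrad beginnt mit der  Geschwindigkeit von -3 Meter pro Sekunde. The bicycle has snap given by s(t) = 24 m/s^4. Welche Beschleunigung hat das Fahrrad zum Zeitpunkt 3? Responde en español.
Para resolver esto, necesitamos tomar 2 integrales de nuestra ecuación del snap s(t) = 24. La integral del snap es la sacudida. Usando j(0) = 0, obtenemos j(t) = 24·t. Tomando ∫j(t)dt y aplicando a(0) = 4, encontramos a(t) = 12·t^2 + 4. De la ecuación de la aceleración a(t) = 12·t^2 + 4, sustituimos t = 3 para obtener a = 112.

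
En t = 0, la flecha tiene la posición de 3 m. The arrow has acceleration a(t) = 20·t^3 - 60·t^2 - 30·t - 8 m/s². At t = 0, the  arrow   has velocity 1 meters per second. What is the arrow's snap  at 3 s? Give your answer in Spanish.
Debemos derivar nuestra ecuación de la aceleración a(t) = 20·t^3 - 60·t^2 - 30·t - 8 2 veces. Tomando d/dt de a(t), encontramos j(t) = 60·t^2 - 120·t - 30. Tomando d/dt de j(t), encontramos s(t) = 120·t - 120. Tenemos el snap s(t) = 120·t - 120. Sustituyendo t = 3: s(3) = 240.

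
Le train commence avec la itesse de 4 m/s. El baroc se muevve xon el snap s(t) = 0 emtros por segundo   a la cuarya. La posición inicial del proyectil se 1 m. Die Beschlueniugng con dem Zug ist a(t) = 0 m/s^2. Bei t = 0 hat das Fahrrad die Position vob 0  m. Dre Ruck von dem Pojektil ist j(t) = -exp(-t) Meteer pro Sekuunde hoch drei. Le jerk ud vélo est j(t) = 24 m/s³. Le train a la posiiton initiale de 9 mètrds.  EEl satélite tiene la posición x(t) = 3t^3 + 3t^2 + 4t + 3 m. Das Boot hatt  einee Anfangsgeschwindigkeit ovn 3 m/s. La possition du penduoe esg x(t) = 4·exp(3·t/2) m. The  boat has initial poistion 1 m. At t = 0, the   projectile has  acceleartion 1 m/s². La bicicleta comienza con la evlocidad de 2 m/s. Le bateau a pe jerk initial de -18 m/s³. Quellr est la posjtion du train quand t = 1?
Nous devons trouver l'intégrale de notre équation de l'accélération a(t) = 0 2 fois. En intégrant l'accélération et en utilisant la condition initiale v(0) = 4, nous obtenons v(t) = 4. L'intégrale de la vitesse est la position. En utilisant x(0) = 9, nous obtenons x(t) = 4·t + 9. En utilisant x(t) = 4·t + 9 et en substituant t = 1, nous trouvons x = 13.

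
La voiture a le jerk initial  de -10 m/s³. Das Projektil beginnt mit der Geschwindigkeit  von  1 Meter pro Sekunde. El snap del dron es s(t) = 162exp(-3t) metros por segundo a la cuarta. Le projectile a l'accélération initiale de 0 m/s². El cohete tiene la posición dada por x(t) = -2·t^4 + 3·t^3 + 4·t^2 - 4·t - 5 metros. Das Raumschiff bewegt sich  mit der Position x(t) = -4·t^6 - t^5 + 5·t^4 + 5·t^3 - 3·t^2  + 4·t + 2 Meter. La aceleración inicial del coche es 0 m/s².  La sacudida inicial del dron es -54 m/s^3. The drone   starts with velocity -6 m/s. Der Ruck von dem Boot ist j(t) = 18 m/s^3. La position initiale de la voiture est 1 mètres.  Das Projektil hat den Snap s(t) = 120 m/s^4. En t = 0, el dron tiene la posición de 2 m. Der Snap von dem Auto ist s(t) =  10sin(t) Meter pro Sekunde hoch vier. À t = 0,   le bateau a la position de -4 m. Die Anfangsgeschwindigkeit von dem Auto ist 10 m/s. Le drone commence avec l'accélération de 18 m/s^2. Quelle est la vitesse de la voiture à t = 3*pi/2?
En partant du snap s(t) = 10·sin(t), nous prenons 3 intégrales. L'intégrale du snap est le jerk. En utilisant j(0) = -10, nous obtenons j(t) = -10·cos(t). La primitive du jerk est l'accélération. En utilisant a(0) = 0, nous obtenons a(t) = -10·sin(t). En prenant ∫a(t)dt et en appliquant v(0) = 10, nous trouvons v(t) = 10·cos(t). En utilisant v(t) = 10·cos(t) et en substituant t = 3*pi/2, nous trouvons v = 0.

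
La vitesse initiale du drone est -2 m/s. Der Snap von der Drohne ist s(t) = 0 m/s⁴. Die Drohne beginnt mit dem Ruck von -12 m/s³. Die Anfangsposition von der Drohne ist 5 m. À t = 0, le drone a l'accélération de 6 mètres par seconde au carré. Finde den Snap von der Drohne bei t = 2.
Mit s(t) = 0 und Einsetzen von t = 2, finden wir s = 0.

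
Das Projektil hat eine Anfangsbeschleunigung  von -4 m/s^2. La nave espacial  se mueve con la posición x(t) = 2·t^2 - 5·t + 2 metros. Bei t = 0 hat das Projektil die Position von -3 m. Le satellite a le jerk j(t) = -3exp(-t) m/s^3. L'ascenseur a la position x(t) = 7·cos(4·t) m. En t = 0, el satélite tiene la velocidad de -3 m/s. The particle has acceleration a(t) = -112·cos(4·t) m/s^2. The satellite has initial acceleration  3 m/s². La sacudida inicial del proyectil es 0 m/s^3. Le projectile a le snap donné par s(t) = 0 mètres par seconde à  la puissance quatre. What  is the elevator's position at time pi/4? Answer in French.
En utilisant x(t) = 7·cos(4·t) et en substituant t = pi/4, nous trouvons x = -7.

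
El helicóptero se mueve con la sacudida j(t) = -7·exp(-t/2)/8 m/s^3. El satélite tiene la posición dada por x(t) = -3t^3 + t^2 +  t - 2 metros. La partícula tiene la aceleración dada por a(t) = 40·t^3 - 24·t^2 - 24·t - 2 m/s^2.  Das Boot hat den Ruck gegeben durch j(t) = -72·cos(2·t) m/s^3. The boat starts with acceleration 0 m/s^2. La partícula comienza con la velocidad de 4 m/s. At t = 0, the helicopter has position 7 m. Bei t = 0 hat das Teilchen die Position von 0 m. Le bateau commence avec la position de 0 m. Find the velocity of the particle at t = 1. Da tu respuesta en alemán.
Wir müssen das Integral unserer Gleichung für die Beschleunigung a(t) = 40·t^3 - 24·t^2 - 24·t - 2 1-mal finden. Das Integral von der Beschleunigung, mit v(0) = 4, ergibt die Geschwindigkeit: v(t) = 10·t^4 - 8·t^3 - 12·t^2 - 2·t + 4. Mit v(t) = 10·t^4 - 8·t^3 - 12·t^2 - 2·t + 4 und Einsetzen von t = 1, finden wir v = -8.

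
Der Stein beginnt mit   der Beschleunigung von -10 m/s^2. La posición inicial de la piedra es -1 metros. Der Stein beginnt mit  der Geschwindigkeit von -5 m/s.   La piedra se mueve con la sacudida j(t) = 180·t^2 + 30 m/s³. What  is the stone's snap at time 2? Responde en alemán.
Wir müssen unsere Gleichung für den Ruck j(t) = 180·t^2 + 30 1-mal ableiten. Durch Ableiten von dem Ruck erhalten wir den Snap: s(t) = 360·t. Wir haben den Snap s(t) = 360·t. Durch Einsetzen von t = 2: s(2) = 720.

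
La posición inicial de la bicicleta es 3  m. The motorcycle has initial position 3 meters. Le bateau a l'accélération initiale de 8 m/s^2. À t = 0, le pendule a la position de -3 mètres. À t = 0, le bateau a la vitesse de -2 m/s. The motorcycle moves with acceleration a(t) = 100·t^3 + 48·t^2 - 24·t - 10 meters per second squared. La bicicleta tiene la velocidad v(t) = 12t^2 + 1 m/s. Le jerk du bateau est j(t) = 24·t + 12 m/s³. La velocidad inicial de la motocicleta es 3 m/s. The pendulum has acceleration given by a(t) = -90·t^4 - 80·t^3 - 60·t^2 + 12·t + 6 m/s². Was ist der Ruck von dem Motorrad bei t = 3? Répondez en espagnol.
Debemos derivar nuestra ecuación de la aceleración a(t) = 100·t^3 + 48·t^2 - 24·t - 10 1 vez. Tomando d/dt de a(t), encontramos j(t) = 300·t^2 + 96·t - 24. De la ecuación de la sacudida j(t) = 300·t^2 + 96·t - 24, sustituimos t = 3 para obtener j = 2964.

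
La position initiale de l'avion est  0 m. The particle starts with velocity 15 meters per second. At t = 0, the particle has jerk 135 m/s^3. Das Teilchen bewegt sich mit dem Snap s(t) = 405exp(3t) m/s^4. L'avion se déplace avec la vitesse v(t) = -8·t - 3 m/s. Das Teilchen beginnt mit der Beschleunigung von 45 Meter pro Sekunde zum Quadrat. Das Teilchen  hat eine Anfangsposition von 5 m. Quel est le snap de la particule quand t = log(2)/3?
De l'équation du snap s(t) = 405·exp(3·t), nous substituons t = log(2)/3 pour obtenir s = 810.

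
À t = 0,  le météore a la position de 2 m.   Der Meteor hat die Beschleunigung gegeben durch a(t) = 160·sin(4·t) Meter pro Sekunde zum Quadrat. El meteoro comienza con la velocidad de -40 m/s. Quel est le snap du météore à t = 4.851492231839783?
En partant de l'accélération a(t) = 160·sin(4·t), nous prenons 2 dérivées. En dérivant l'accélération, nous obtenons le jerk: j(t) = 640·cos(4·t). En prenant d/dt de j(t), nous trouvons s(t) = -2560·sin(4·t). Nous avons le snap s(t) = -2560·sin(4·t). En substituant t = 4.851492231839783: s(4.851492231839783) = -1352.04784135410.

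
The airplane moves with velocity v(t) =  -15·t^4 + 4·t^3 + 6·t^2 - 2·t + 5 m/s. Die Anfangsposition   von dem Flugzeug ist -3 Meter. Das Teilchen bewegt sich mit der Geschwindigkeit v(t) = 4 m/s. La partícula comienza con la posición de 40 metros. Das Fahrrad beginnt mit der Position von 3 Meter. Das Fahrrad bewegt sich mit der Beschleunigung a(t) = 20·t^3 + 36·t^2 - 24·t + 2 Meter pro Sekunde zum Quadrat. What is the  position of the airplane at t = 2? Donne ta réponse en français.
Pour résoudre ceci, nous devons prendre 1 primitive de notre équation de la vitesse v(t) = -15·t^4 + 4·t^3 + 6·t^2 - 2·t + 5. La primitive de la vitesse, avec x(0) = -3, donne la position: x(t) = -3·t^5 + t^4 + 2·t^3 - t^2 + 5·t - 3. Nous avons la position x(t) = -3·t^5 + t^4 + 2·t^3 - t^2 + 5·t - 3. En substituant t = 2: x(2) = -61.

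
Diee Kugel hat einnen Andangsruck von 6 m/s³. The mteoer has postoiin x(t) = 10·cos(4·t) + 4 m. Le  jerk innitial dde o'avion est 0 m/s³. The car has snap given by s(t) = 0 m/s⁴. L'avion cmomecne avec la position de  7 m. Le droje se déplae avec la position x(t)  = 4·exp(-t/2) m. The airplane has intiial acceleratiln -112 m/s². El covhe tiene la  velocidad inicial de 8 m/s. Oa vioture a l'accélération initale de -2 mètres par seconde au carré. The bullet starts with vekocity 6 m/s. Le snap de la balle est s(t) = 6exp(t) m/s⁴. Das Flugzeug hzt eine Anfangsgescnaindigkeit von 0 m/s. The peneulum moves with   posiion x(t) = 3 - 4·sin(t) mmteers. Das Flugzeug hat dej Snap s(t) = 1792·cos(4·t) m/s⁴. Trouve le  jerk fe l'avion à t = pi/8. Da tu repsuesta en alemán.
Wir müssen das Integral unserer Gleichung für den Snap s(t) = 1792·cos(4·t) 1-mal finden. Das Integral von dem Snap, mit j(0) = 0, ergibt den Ruck: j(t) = 448·sin(4·t). Mit j(t) = 448·sin(4·t) und Einsetzen von t = pi/8, finden wir j = 448.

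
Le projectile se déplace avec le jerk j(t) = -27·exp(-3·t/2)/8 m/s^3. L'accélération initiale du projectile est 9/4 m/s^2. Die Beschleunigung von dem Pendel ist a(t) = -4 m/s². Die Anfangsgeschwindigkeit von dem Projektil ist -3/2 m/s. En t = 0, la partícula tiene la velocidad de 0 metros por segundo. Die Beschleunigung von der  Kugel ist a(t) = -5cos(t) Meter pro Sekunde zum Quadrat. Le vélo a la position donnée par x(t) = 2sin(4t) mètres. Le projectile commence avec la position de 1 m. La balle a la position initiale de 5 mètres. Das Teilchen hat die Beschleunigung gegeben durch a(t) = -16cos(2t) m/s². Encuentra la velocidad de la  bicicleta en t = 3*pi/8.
Para resolver esto, necesitamos tomar 1 derivada de nuestra ecuación de la posición x(t) = 2·sin(4·t). La derivada de la posición da la velocidad: v(t) = 8·cos(4·t). De la ecuación de la velocidad v(t) = 8·cos(4·t), sustituimos t = 3*pi/8 para obtener v = 0.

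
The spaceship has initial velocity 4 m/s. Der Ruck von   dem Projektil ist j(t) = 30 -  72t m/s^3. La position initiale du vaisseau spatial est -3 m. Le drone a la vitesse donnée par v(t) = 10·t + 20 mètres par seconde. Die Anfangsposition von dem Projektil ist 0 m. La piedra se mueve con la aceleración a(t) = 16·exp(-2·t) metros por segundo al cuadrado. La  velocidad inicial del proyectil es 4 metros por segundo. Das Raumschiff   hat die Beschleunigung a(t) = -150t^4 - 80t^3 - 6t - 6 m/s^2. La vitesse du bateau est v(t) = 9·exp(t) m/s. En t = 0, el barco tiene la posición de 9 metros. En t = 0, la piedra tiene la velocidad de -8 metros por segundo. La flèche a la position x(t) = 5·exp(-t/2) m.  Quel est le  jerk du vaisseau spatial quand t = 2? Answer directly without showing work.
Le jerk à t = 2 est j = -5766.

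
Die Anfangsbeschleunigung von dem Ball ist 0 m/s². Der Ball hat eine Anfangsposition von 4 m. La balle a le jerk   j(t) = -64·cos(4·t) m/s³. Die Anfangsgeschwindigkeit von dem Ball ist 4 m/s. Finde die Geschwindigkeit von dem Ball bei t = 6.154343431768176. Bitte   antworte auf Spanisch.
Debemos encontrar la antiderivada de nuestra ecuación de la sacudida j(t) = -64·cos(4·t) 2 veces. La integral de la sacudida, con a(0) = 0, da la aceleración: a(t) = -16·sin(4·t). La antiderivada de la aceleración es la velocidad. Usando v(0) = 4, obtenemos v(t) = 4·cos(4·t). De la ecuación de la velocidad v(t) = 4·cos(4·t), sustituimos t = 6.154343431768176 para obtener v = 3.48044662465928.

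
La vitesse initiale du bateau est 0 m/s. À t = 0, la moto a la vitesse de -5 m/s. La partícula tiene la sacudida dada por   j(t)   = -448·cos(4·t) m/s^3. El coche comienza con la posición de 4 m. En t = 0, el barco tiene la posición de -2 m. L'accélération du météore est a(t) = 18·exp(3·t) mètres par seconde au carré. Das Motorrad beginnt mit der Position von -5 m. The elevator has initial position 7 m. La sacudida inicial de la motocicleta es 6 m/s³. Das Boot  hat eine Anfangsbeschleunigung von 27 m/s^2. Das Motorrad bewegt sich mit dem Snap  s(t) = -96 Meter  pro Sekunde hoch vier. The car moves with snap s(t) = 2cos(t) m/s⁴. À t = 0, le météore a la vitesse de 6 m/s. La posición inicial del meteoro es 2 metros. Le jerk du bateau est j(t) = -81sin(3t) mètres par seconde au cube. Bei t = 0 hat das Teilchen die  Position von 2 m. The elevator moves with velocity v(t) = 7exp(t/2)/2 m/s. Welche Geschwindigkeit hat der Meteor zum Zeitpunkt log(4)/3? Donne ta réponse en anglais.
We must find the antiderivative of our acceleration equation a(t) = 18·exp(3·t) 1 time. Integrating acceleration and using the initial condition v(0) = 6, we get v(t) = 6·exp(3·t). From the given velocity equation v(t) = 6·exp(3·t), we substitute t = log(4)/3 to get v = 24.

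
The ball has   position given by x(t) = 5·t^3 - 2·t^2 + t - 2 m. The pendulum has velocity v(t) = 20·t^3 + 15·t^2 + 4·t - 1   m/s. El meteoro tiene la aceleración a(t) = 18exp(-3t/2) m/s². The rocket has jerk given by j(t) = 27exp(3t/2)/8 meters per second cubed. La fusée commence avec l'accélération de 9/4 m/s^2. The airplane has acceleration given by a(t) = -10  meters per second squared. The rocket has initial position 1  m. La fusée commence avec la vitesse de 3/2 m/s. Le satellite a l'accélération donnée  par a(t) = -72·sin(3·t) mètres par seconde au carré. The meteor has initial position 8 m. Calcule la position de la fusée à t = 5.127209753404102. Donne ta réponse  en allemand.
Um dies zu lösen, müssen wir 3 Integrale unserer Gleichung für den Ruck j(t) = 27·exp(3·t/2)/8 finden. Das Integral von dem Ruck ist die Beschleunigung. Mit a(0) = 9/4 erhalten wir a(t) = 9·exp(3·t/2)/4. Mit ∫a(t)dt und Anwendung von v(0) = 3/2, finden wir v(t) = 3·exp(3·t/2)/2. Durch Integration von der Geschwindigkeit und Verwendung der Anfangsbedingung x(0) = 1, erhalten wir x(t) = exp(3·t/2). Wir haben die Position x(t) = exp(3·t/2). Durch Einsetzen von t = 5.127209753404102: x(5.127209753404102) = 2188.15637443035.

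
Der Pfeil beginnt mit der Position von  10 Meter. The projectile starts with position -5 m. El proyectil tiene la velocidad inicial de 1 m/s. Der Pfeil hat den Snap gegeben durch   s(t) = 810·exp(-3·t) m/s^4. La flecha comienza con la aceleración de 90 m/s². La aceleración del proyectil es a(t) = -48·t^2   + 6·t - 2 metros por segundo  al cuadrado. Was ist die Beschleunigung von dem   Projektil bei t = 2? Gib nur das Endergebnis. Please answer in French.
a(2) = -182.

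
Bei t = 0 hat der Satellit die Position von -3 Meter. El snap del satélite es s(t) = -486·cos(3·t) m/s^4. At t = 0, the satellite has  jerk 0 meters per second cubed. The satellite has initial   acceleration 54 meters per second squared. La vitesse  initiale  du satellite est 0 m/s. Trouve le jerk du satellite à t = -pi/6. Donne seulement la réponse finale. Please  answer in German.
Bei t = -pi/6, j = 162.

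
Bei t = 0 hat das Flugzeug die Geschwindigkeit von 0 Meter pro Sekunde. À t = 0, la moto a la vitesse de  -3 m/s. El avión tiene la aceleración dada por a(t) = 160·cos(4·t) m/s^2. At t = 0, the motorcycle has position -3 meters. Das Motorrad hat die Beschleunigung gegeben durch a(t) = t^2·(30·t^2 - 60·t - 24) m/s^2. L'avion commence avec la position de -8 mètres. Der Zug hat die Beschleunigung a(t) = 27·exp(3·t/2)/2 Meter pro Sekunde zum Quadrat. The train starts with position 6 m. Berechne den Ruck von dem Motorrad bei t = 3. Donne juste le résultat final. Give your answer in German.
Die Antwort ist 1476.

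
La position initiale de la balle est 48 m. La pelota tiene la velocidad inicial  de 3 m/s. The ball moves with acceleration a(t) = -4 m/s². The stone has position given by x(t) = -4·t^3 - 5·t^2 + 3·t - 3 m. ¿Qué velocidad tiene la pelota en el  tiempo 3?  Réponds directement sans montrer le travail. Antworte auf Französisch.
À t = 3, v = -9.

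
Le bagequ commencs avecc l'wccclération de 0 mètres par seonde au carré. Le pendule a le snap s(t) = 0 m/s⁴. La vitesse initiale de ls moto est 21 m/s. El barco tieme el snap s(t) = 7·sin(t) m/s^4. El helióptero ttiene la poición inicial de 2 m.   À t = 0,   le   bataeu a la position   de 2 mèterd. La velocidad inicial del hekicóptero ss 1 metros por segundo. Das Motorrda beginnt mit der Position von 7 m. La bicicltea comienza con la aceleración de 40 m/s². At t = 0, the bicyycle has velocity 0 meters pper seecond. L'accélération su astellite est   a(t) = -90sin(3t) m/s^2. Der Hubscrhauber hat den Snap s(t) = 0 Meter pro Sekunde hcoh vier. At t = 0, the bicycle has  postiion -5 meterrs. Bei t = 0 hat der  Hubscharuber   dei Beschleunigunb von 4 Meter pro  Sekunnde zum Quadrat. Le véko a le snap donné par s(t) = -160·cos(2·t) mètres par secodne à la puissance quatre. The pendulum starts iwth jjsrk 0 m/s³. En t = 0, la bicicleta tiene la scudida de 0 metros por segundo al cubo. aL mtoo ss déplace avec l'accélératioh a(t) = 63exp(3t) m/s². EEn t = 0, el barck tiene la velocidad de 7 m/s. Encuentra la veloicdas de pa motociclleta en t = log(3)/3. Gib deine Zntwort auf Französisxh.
En partant de l'accélération a(t) = 63·exp(3·t), nous prenons 1 intégrale. En prenant ∫a(t)dt et en appliquant v(0) = 21, nous trouvons v(t) = 21·exp(3·t). De l'équation de la vitesse v(t) = 21·exp(3·t), nous substituons t = log(3)/3 pour obtenir v = 63.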